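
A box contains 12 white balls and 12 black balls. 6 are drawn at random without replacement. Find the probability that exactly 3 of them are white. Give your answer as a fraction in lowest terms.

Total number of selections: C(24,6) = 134596.
Selections with exactly 3 white: choose 3 of the 12 white and 3 of the 12 black, C(12,3)·C(12,3) = 220·220 = 48400.
Probability = 48400/134596 = 1100/3059.

1100/3059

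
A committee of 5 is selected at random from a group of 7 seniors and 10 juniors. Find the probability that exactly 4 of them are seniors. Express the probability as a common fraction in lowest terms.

The sample space is all 5-subsets of the 17: C(17,5) = 6188.
Selections with exactly 4 seniors: choose 4 of the 7 seniors and 1 of the 10 juniors, C(7,4)·C(10,1) = 35·10 = 350.
Probability = 350/6188 = 25/442.

25/442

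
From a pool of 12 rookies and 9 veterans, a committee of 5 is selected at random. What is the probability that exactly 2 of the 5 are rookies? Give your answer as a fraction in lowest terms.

The sample space is all 5-subsets of the 21: C(21,5) = 20349.
Selections with exactly 2 rookies: choose 2 of the 12 rookies and 3 of the 9 veterans, C(12,2)·C(9,3) = 66·84 = 5544.
Probability = 5544/20349 = 88/323.

88/323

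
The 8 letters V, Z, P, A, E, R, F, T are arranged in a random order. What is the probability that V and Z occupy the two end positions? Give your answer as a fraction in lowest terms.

There are 8! = 40320 arrangements.
Place V and Z at the ends in 2 ways, arrange the remaining 6 in 6! = 720 ways: 2·720 = 1440.
Probability = 1440/40320 = 1/28.

1/28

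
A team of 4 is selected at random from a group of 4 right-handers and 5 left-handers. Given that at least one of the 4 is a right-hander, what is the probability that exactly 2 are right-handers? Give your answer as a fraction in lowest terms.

Work in counts. Selections with at least one right-hander: C(9,4) − C(5,4) = 126 − 5 = 121.
Of those, selections where exactly 2 are right-handers: C(4,2)·C(5,2) = 6·10 = 60.
Conditional probability = 60/121.

60/121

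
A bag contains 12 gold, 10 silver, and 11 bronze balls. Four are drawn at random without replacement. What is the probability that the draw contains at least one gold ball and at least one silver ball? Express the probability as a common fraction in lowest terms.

There are C(33,4) = 40920 possible draws.
By inclusion-exclusion on the complements, draws missing all gold or all silver: C(21,4) + C(23,4) − C(11,4) = 5985 + 8855 − 330 = 14510.
So draws with at least one of each: 40920 − 14510 = 26410, probability 26410/40920 = 2641/4092.

2641/4092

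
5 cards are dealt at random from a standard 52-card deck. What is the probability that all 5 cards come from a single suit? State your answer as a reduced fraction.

33/16660

There are C(52,5) = 2598960 possible 5-card hands.
Hands of one suit: 4 suits × C(13,5) = 4·1287 = 5148.
Probability = 5148/2598960 = 33/16660.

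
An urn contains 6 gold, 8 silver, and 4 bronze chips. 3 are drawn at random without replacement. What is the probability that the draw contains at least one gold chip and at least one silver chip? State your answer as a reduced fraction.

10/17

There are C(18,3) = 816 possible draws.
By inclusion-exclusion on the complements, draws missing all gold or all silver: C(12,3) + C(10,3) − C(4,3) = 220 + 120 − 4 = 336.
So draws with at least one of each: 816 − 336 = 480, probability 480/816 = 10/17.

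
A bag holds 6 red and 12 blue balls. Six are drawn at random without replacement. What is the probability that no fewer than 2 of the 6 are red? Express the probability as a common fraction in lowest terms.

Total selections: C(18,6) = 18564.
Count the complement (fewer than 2 red): C(6,0)·C(12,6) + C(6,1)·C(12,5) = 924 + 4752 = 5676.
Probability = 1 − 5676/18564 = 12888/18564 = 1074/1547.

1074/1547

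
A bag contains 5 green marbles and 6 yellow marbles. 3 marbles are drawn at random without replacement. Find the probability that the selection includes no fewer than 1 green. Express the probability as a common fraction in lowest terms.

29/33

There are C(11,3) = 165 ways to choose the 3.
Favorable selections (no fewer than 1 green): C(5,1)·C(6,2) + C(5,2)·C(6,1) + C(5,3)·C(6,0) = 75 + 60 + 10 = 145.
Probability = 145/165 = 29/33.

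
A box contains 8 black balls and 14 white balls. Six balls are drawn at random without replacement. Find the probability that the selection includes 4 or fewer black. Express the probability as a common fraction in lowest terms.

10543/10659

There are C(22,6) = 74613 ways to choose the 6.
Count the complement (more than 4 black): C(8,5)·C(14,1) + C(8,6)·C(14,0) = 784 + 28 = 812.
Probability = 1 − 812/74613 = 73801/74613 = 10543/10659.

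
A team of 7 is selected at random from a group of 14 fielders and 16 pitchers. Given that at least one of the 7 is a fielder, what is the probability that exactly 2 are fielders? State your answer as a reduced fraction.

3822/19465

Work in counts. Selections with at least one fielder: C(30,7) − C(16,7) = 2035800 − 11440 = 2024360.
Of those, selections where exactly 2 are fielders: C(14,2)·C(16,5) = 91·4368 = 397488.
Conditional probability = 397488/2024360 = 3822/19465.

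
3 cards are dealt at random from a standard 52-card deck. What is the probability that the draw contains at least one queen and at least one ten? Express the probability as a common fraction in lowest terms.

188/5525

There are C(52,3) = 22100 possible draws.
By inclusion-exclusion on the complements, draws missing all queens or all tens: C(48,3) + C(48,3) − C(44,3) = 17296 + 17296 − 13244 = 21348.
So draws with at least one of each: 22100 − 21348 = 752, probability 752/22100 = 188/5525.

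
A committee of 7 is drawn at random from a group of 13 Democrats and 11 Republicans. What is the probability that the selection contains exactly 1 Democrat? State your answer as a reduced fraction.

91/5244

Total number of selections: C(24,7) = 346104.
Selections with exactly 1 Democrat: choose 1 of the 13 Democrats and 6 of the 11 Republicans, C(13,1)·C(11,6) = 13·462 = 6006.
Probability = 6006/346104 = 91/5244.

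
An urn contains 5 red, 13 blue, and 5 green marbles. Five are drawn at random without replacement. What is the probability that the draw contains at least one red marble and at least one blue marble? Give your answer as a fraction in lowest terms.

24830/33649

There are C(23,5) = 33649 possible draws.
By inclusion-exclusion on the complements, draws missing all red or all blue: C(18,5) + C(10,5) − C(5,5) = 8568 + 252 − 1 = 8819.
So draws with at least one of each: 33649 − 8819 = 24830, probability 24830/33649.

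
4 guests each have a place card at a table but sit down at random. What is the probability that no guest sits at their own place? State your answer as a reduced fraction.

There are 4! = 24 seatings.
By inclusion-exclusion, seatings with no fixed points: C(4,0)·4! − C(4,1)·3! + C(4,2)·2! − C(4,3)·1! + C(4,4)·0! = 9.
Probability = 9/24 = 3/8.

3/8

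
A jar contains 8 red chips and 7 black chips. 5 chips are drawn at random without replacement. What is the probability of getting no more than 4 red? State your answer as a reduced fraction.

There are C(15,5) = 3003 ways to choose the 5.
The complement is exactly 5 red: C(8,5)·C(7,0) = 56.
Probability = 1 − 56/3003 = 2947/3003 = 421/429.

421/429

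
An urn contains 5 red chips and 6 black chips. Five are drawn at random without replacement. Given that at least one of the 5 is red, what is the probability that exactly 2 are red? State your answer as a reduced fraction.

Work in counts. Selections with at least one red: C(11,5) − C(6,5) = 462 − 6 = 456.
Of those, selections where exactly 2 are red: C(5,2)·C(6,3) = 10·20 = 200.
Conditional probability = 200/456 = 25/57.

25/57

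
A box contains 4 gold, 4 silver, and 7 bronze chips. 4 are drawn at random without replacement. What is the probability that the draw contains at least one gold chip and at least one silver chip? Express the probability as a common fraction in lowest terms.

148/273

There are C(15,4) = 1365 possible draws.
By inclusion-exclusion on the complements, draws missing all gold or all silver: C(11,4) + C(11,4) − C(7,4) = 330 + 330 − 35 = 625.
So draws with at least one of each: 1365 − 625 = 740, probability 740/1365 = 148/273.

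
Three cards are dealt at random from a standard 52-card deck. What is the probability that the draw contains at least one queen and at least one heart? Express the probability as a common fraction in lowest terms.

33/260

There are C(52,3) = 22100 possible draws.
By inclusion-exclusion on the complements, draws missing all queens or all hearts: C(48,3) + C(39,3) − C(36,3) = 17296 + 9139 − 7140 = 19295.
So draws with at least one of each: 22100 − 19295 = 2805, probability 2805/22100 = 33/260.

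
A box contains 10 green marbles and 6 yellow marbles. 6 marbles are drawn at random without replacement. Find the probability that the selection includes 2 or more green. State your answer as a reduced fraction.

There are C(16,6) = 8008 ways to choose the 6.
Count the complement (fewer than 2 green): C(10,0)·C(6,6) + C(10,1)·C(6,5) = 1 + 60 = 61.
Probability = 1 − 61/8008 = 7947/8008.

7947/8008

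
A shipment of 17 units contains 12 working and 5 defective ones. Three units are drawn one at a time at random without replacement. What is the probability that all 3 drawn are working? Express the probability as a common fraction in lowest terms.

Multiply the conditional probabilities at each draw: 12/17 · 11/16 · 10/15 = 1320/4080 = 11/34.

11/34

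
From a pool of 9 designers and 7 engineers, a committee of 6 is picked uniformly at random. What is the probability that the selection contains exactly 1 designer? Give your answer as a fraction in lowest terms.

The sample space is all 6-subsets of the 16: C(16,6) = 8008.
Selections with exactly 1 designer: choose 1 of the 9 designers and 5 of the 7 engineers, C(9,1)·C(7,5) = 9·21 = 189.
Probability = 189/8008 = 27/1144.

27/1144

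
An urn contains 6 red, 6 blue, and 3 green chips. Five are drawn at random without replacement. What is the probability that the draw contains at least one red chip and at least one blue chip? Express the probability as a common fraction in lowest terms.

131/143

There are C(15,5) = 3003 possible draws.
By inclusion-exclusion on the complements, draws missing all red or all blue: C(9,5) + C(9,5) − C(3,5) = 126 + 126 − 0 = 252.
So draws with at least one of each: 3003 − 252 = 2751, probability 2751/3003 = 131/143.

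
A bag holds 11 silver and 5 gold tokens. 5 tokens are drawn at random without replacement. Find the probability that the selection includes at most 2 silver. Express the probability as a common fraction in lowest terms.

Total selections: C(16,5) = 4368.
Favorable selections (at most 2 silver): C(11,0)·C(5,5) + C(11,1)·C(5,4) + C(11,2)·C(5,3) = 1 + 55 + 550 = 606.
Probability = 606/4368 = 101/728.

101/728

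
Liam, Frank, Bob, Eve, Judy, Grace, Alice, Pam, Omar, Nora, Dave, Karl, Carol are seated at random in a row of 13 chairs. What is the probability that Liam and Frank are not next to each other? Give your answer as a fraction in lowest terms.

There are 13! = 6227020800 arrangements.
Arrangements with Liam and Frank adjacent: 2·12! = 958003200.
So not adjacent: 6227020800 − 958003200 = 5269017600, probability 5269017600/6227020800 = 11/13.

11/13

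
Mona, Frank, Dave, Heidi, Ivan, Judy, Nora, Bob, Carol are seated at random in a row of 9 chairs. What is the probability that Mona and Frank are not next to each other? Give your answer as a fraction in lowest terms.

7/9

There are 9! = 362880 arrangements.
Arrangements with Mona and Frank adjacent: 2·8! = 80640.
So not adjacent: 362880 − 80640 = 282240, probability 282240/362880 = 7/9.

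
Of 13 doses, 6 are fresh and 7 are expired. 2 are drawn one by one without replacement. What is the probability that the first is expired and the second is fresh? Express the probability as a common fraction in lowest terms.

7/26

Multiply the conditional probabilities at each draw: 7/13 · 6/12 = 42/156 = 7/26.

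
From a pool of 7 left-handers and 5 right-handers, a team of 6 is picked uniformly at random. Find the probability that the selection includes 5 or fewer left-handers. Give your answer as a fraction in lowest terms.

131/132

Total selections: C(12,6) = 924.
The complement is exactly 6 left-handers: C(7,6)·C(5,0) = 7.
Probability = 1 − 7/924 = 917/924 = 131/132.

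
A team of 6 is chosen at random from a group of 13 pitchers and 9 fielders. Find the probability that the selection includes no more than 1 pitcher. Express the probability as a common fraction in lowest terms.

82/3553

Total selections: C(22,6) = 74613.
Favorable selections (no more than 1 pitcher): C(13,0)·C(9,6) + C(13,1)·C(9,5) = 84 + 1638 = 1722.
Probability = 1722/74613 = 82/3553.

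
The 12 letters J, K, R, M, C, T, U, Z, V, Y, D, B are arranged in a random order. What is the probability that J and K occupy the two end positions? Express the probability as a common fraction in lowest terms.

There are 12! = 479001600 arrangements.
Place J and K at the ends in 2 ways, arrange the remaining 10 in 10! = 3628800 ways: 2·3628800 = 7257600.
Probability = 7257600/479001600 = 1/66.

1/66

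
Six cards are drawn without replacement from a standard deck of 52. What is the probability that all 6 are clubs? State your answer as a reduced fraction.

33/391510

There are C(52,6) = 20358520 possible 6-card hands.
Hands that are all clubs: C(13,6) = 1716.
Probability = 1716/20358520 = 33/391510.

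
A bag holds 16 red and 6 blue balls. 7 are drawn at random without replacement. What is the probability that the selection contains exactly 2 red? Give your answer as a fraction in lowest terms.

Total number of selections: C(22,7) = 170544.
Selections with exactly 2 red: choose 2 of the 16 red and 5 of the 6 blue, C(16,2)·C(6,5) = 120·6 = 720.
Probability = 720/170544 = 15/3553.

15/3553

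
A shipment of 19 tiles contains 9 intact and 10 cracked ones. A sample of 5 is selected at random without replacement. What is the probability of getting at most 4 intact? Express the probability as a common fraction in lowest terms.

Total selections: C(19,5) = 11628.
The complement is exactly 5 intact: C(9,5)·C(10,0) = 126.
Probability = 1 − 126/11628 = 11502/11628 = 639/646.

639/646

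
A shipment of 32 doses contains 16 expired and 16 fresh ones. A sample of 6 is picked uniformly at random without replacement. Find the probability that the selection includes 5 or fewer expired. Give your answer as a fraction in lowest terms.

16039/16182

Total selections: C(32,6) = 906192.
The complement is exactly 6 expired: C(16,6)·C(16,0) = 8008.
Probability = 1 − 8008/906192 = 898184/906192 = 16039/16182.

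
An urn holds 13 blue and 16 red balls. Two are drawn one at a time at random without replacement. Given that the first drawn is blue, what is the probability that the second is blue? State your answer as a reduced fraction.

3/7

After removing one blue, 28 remain: 12 blue and 16 red.
So the probability the next is blue is 12/28 = 3/7.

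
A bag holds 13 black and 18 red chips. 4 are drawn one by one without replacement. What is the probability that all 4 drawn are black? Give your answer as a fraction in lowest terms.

143/6293

Multiply the conditional probabilities at each draw: 13/31 · 12/30 · 11/29 · 10/28 = 17160/755160 = 143/6293.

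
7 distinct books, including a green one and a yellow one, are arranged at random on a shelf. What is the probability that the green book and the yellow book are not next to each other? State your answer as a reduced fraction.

5/7

There are 7! = 5040 arrangements.
Arrangements with the green book and the yellow book adjacent: 2·6! = 1440.
So not adjacent: 5040 − 1440 = 3600, probability 3600/5040 = 5/7.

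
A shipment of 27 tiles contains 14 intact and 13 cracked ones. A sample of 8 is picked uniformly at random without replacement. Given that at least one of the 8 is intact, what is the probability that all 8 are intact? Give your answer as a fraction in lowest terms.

Work in counts. Selections with at least one intact: C(27,8) − C(13,8) = 2220075 − 1287 = 2218788.
Of those, selections where all 8 are intact: C(14,8) = 3003.
Conditional probability = 3003/2218788 = 7/5172.

7/5172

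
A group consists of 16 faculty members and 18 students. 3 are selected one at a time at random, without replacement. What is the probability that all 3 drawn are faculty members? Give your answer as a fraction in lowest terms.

Multiply the conditional probabilities at each draw: 16/34 · 15/33 · 14/32 = 3360/35904 = 35/374.

35/374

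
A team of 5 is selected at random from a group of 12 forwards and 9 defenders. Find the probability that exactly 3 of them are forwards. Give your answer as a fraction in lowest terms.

880/2261

The sample space is all 5-subsets of the 21: C(21,5) = 20349.
Selections with exactly 3 forwards: choose 3 of the 12 forwards and 2 of the 9 defenders, C(12,3)·C(9,2) = 220·36 = 7920.
Probability = 7920/20349 = 880/2261.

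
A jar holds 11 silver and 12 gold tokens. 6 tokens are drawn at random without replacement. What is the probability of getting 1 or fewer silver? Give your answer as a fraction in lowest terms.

292/3059

Total selections: C(23,6) = 100947.
Favorable selections (1 or fewer silver): C(11,0)·C(12,6) + C(11,1)·C(12,5) = 924 + 8712 = 9636.
Probability = 9636/100947 = 292/3059.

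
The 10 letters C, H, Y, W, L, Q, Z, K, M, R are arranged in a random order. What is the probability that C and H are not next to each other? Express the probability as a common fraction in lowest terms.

4/5

There are 10! = 3628800 arrangements.
Arrangements with C and H adjacent: 2·9! = 725760.
So not adjacent: 3628800 − 725760 = 2903040, probability 2903040/3628800 = 4/5.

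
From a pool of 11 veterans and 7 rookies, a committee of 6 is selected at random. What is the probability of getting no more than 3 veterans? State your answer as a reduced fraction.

There are C(18,6) = 18564 ways to choose the 6.
Count the complement (more than 3 veterans): C(11,4)·C(7,2) + C(11,5)·C(7,1) + C(11,6)·C(7,0) = 6930 + 3234 + 462 = 10626.
Probability = 1 − 10626/18564 = 7938/18564 = 189/442.

189/442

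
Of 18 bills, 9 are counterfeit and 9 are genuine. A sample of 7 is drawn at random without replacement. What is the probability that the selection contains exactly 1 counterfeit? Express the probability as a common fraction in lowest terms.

Total number of selections: C(18,7) = 31824.
Selections with exactly 1 counterfeit: choose 1 of the 9 counterfeit and 6 of the 9 genuine, C(9,1)·C(9,6) = 9·84 = 756.
Probability = 756/31824 = 21/884.

21/884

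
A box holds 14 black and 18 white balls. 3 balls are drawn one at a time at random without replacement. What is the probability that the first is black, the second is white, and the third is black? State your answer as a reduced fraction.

Multiply the conditional probabilities at each draw: 14/32 · 18/31 · 13/30 = 3276/29760 = 273/2480.

273/2480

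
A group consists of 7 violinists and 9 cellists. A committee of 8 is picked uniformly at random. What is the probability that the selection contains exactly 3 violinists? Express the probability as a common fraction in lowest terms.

49/143

There are C(16,8) = 12870 ways to choose 8 from 16.
Selections with exactly 3 violinists: choose 3 of the 7 violinists and 5 of the 9 cellists, C(7,3)·C(9,5) = 35·126 = 4410.
Probability = 4410/12870 = 49/143.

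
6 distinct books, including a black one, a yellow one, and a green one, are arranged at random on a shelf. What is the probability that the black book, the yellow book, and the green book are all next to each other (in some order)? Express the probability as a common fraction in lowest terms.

There are 6! = 720 arrangements.
Treat the three as one block: 4! placements × 3! orders within the block = 24·6 = 144.
Probability = 144/720 = 1/5.

1/5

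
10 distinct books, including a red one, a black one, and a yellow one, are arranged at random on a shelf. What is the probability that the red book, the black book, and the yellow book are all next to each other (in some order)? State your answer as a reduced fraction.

There are 10! = 3628800 arrangements.
Treat the three as one block: 8! placements × 3! orders within the block = 40320·6 = 241920.
Probability = 241920/3628800 = 1/15.

1/15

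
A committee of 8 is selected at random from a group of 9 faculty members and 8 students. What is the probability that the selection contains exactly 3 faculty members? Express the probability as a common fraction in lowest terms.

2352/12155

Total number of selections: C(17,8) = 24310.
Selections with exactly 3 faculty members: choose 3 of the 9 faculty members and 5 of the 8 students, C(9,3)·C(8,5) = 84·56 = 4704.
Probability = 4704/24310 = 2352/12155.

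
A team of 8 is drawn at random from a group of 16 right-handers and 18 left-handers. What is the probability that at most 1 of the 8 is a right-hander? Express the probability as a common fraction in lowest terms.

There are C(34,8) = 18156204 ways to choose the 8.
Favorable selections (at most 1 right-hander): C(16,0)·C(18,8) + C(16,1)·C(18,7) = 43758 + 509184 = 552942.
Probability = 552942/18156204 = 1807/59334.

1807/59334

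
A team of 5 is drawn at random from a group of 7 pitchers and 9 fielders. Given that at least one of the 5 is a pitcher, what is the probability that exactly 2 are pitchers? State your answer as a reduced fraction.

Work in counts. Selections with at least one pitcher: C(16,5) − C(9,5) = 4368 − 126 = 4242.
Of those, selections where exactly 2 are pitchers: C(7,2)·C(9,3) = 21·84 = 1764.
Conditional probability = 1764/4242 = 42/101.

42/101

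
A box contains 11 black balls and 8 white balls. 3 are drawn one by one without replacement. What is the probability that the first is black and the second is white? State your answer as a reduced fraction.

Multiply the conditional probabilities at each draw: 11/19 · 8/18 = 88/342 = 44/171.

44/171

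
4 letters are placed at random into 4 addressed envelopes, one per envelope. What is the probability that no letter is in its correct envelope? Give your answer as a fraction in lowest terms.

3/8

There are 4! = 24 assignments.
By inclusion-exclusion, assignments with no fixed points: C(4,0)·4! − C(4,1)·3! + C(4,2)·2! − C(4,3)·1! + C(4,4)·0! = 9.
Probability = 9/24 = 3/8.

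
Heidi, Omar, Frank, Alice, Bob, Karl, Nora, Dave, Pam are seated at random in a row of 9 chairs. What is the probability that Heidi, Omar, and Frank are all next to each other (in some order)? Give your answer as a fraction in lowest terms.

1/12

There are 9! = 362880 arrangements.
Treat the three as one block: 7! placements × 3! orders within the block = 5040·6 = 30240.
Probability = 30240/362880 = 1/12.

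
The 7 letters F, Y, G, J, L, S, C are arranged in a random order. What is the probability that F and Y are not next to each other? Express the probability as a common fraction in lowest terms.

5/7

There are 7! = 5040 arrangements.
Arrangements with F and Y adjacent: 2·6! = 1440.
So not adjacent: 5040 − 1440 = 3600, probability 3600/5040 = 5/7.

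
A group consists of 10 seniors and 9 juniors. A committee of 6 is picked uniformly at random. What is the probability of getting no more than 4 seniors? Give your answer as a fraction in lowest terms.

587/646

There are C(19,6) = 27132 ways to choose the 6.
Favorable selections (no more than 4 seniors): C(10,0)·C(9,6) + C(10,1)·C(9,5) + C(10,2)·C(9,4) + C(10,3)·C(9,3) + C(10,4)·C(9,2) = 84 + 1260 + 5670 + 10080 + 7560 = 24654.
Probability = 24654/27132 = 587/646.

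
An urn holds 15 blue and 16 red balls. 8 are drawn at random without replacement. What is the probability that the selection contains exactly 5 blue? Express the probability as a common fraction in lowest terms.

8624/40455

The sample space is all 8-subsets of the 31: C(31,8) = 7888725.
Selections with exactly 5 blue: choose 5 of the 15 blue and 3 of the 16 red, C(15,5)·C(16,3) = 3003·560 = 1681680.
Probability = 1681680/7888725 = 8624/40455.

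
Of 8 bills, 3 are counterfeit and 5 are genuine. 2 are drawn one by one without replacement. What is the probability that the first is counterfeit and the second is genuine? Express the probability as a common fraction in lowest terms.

15/56

Multiply the conditional probabilities at each draw: 3/8 · 5/7 = 15/56.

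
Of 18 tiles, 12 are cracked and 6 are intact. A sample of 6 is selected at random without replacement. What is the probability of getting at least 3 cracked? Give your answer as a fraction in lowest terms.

Total selections: C(18,6) = 18564.
Favorable selections (at least 3 cracked): C(12,3)·C(6,3) + C(12,4)·C(6,2) + C(12,5)·C(6,1) + C(12,6)·C(6,0) = 4400 + 7425 + 4752 + 924 = 17501.
Probability = 17501/18564.

17501/18564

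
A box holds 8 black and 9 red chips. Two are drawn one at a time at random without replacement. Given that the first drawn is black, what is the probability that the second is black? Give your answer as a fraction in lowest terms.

After removing one black, 16 remain: 7 black and 9 red.
So the probability the next is black is 7/16.

7/16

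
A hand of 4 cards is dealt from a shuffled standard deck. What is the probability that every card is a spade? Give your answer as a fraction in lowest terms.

11/4165

There are C(52,4) = 270725 possible 4-card hands.
Hands that are all spades: C(13,4) = 715.
Probability = 715/270725 = 11/4165.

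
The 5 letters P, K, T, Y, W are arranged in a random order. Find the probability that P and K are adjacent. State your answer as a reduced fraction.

There are 5! = 120 arrangements.
Treat P and K as a block: 4! arrangements of the blocks × 2 orders within the block = 2·24 = 48.
Probability = 48/120 = 2/5.

2/5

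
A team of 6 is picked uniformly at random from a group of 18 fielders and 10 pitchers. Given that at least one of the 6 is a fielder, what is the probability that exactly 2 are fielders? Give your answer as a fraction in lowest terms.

153/1793

Work in counts. Selections with at least one fielder: C(28,6) − C(10,6) = 376740 − 210 = 376530.
Of those, selections where exactly 2 are fielders: C(18,2)·C(10,4) = 153·210 = 32130.
Conditional probability = 32130/376530 = 153/1793.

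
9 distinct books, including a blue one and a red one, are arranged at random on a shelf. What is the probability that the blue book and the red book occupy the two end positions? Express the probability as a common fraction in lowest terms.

There are 9! = 362880 arrangements.
Place the blue book and the red book at the ends in 2 ways, arrange the remaining 7 in 7! = 5040 ways: 2·5040 = 10080.
Probability = 10080/362880 = 1/36.

1/36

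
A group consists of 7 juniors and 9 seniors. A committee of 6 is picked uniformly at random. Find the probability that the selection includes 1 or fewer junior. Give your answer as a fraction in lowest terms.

There are C(16,6) = 8008 ways to choose the 6.
Favorable selections (1 or fewer junior): C(7,0)·C(9,6) + C(7,1)·C(9,5) = 84 + 882 = 966.
Probability = 966/8008 = 69/572.

69/572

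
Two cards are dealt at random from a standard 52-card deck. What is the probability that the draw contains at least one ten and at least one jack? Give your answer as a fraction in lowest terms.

There are C(52,2) = 1326 possible draws.
By inclusion-exclusion on the complements, draws missing all tens or all jacks: C(48,2) + C(48,2) − C(44,2) = 1128 + 1128 − 946 = 1310.
So draws with at least one of each: 1326 − 1310 = 16, probability 16/1326 = 8/663.

8/663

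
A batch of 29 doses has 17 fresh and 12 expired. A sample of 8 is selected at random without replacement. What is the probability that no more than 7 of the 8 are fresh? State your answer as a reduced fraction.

There are C(29,8) = 4292145 ways to choose the 8.
The complement is exactly 8 fresh: C(17,8)·C(12,0) = 24310.
Probability = 1 − 24310/4292145 = 4267835/4292145 = 5969/6003.

5969/6003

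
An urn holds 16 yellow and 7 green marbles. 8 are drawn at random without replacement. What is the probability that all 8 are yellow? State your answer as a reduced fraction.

195/7429

There are C(23,8) = 490314 possible selections.
Selections with all yellow: C(16,8) = 12870.
Probability = 12870/490314 = 195/7429.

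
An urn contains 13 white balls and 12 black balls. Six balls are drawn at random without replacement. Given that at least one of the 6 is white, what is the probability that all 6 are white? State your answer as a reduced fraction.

Work in counts. Selections with at least one white: C(25,6) − C(12,6) = 177100 − 924 = 176176.
Of those, selections where all 6 are white: C(13,6) = 1716.
Conditional probability = 1716/176176 = 3/308.

3/308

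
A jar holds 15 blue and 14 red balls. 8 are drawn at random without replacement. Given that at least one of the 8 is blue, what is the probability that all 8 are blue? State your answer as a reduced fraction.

15/9998

Work in counts. Selections with at least one blue: C(29,8) − C(14,8) = 4292145 − 3003 = 4289142.
Of those, selections where all 8 are blue: C(15,8) = 6435.
Conditional probability = 6435/4289142 = 15/9998.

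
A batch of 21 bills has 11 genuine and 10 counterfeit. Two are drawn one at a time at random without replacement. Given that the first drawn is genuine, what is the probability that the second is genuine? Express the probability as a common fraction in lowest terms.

After removing one genuine, 20 remain: 10 genuine and 10 counterfeit.
So the probability the next is genuine is 10/20 = 1/2.

1/2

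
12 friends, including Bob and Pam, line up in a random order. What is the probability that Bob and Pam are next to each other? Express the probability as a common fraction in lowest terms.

There are 12! = 479001600 arrangements.
Treat Bob and Pam as a block: 11! arrangements of the blocks × 2 orders within the block = 2·39916800 = 79833600.
Probability = 79833600/479001600 = 1/6.

1/6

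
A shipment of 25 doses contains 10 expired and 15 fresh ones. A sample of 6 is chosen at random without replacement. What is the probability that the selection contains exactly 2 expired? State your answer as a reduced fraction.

Total number of selections: C(25,6) = 177100.
Selections with exactly 2 expired: choose 2 of the 10 expired and 4 of the 15 fresh, C(10,2)·C(15,4) = 45·1365 = 61425.
Probability = 61425/177100 = 351/1012.

351/1012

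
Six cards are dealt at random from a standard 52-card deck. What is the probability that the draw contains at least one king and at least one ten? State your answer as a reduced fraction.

718637/5089630

There are C(52,6) = 20358520 possible draws.
By inclusion-exclusion on the complements, draws missing all kings or all tens: C(48,6) + C(48,6) − C(44,6) = 12271512 + 12271512 − 7059052 = 17483972.
So draws with at least one of each: 20358520 − 17483972 = 2874548, probability 2874548/20358520 = 718637/5089630.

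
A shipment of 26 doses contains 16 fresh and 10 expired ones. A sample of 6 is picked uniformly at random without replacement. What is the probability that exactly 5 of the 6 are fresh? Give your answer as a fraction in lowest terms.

48/253

There are C(26,6) = 230230 ways to choose 6 from 26.
Selections with exactly 5 fresh: choose 5 of the 16 fresh and 1 of the 10 expired, C(16,5)·C(10,1) = 4368·10 = 43680.
Probability = 43680/230230 = 48/253.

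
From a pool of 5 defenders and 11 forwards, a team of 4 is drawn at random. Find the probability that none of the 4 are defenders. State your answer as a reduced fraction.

33/182

There are C(16,4) = 1820 possible selections.
Selections with no defenders (all forwards): C(11,4) = 330.
Probability = 330/1820 = 33/182.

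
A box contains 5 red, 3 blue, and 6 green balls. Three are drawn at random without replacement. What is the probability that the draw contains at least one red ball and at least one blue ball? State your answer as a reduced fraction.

135/364

There are C(14,3) = 364 possible draws.
By inclusion-exclusion on the complements, draws missing all red or all blue: C(9,3) + C(11,3) − C(6,3) = 84 + 165 − 20 = 229.
So draws with at least one of each: 364 − 229 = 135, probability 135/364.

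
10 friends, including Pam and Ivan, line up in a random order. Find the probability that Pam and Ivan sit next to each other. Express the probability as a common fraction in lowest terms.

1/5

There are 10! = 3628800 arrangements.
Treat Pam and Ivan as a block: 9! arrangements of the blocks × 2 orders within the block = 2·362880 = 725760.
Probability = 725760/3628800 = 1/5.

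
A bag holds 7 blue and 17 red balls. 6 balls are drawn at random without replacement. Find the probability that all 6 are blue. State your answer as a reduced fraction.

1/19228

There are C(24,6) = 134596 possible selections.
Selections with all blue: C(7,6) = 7.
Probability = 7/134596 = 1/19228.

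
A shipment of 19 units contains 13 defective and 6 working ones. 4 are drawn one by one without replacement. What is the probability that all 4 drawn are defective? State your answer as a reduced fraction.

715/3876

Multiply the conditional probabilities at each draw: 13/19 · 12/18 · 11/17 · 10/16 = 17160/93024 = 715/3876.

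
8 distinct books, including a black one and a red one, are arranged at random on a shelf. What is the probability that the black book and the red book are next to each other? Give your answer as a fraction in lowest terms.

There are 8! = 40320 arrangements.
Treat the black book and the red book as a block: 7! arrangements of the blocks × 2 orders within the block = 2·5040 = 10080.
Probability = 10080/40320 = 1/4.

1/4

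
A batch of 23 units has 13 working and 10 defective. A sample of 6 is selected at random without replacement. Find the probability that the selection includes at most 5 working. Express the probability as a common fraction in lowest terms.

There are C(23,6) = 100947 ways to choose the 6.
The complement is exactly 6 working: C(13,6)·C(10,0) = 1716.
Probability = 1 − 1716/100947 = 99231/100947 = 3007/3059.

3007/3059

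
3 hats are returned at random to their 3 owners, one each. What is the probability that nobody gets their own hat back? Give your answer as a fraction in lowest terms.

1/3

There are 3! = 6 assignments.
By inclusion-exclusion, assignments with no fixed points: C(3,0)·3! − C(3,1)·2! + C(3,2)·1! − C(3,3)·0! = 2.
Probability = 2/6 = 1/3.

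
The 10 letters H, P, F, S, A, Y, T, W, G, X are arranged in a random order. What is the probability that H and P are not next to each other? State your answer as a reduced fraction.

4/5

There are 10! = 3628800 arrangements.
Arrangements with H and P adjacent: 2·9! = 725760.
So not adjacent: 3628800 − 725760 = 2903040, probability 2903040/3628800 = 4/5.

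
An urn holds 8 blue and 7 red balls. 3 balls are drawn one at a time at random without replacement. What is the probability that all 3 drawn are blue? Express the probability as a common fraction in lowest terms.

Multiply the conditional probabilities at each draw: 8/15 · 7/14 · 6/13 = 336/2730 = 8/65.

8/65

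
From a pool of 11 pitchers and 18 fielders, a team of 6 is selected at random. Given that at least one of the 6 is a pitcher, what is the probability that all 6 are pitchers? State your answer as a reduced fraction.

1/988

Work in counts. Selections with at least one pitcher: C(29,6) − C(18,6) = 475020 − 18564 = 456456.
Of those, selections where all 6 are pitchers: C(11,6) = 462.
Conditional probability = 462/456456 = 1/988.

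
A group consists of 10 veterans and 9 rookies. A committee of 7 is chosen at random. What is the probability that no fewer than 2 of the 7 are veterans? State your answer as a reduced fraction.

4126/4199

Total selections: C(19,7) = 50388.
Count the complement (fewer than 2 veterans): C(10,0)·C(9,7) + C(10,1)·C(9,6) = 36 + 840 = 876.
Probability = 1 − 876/50388 = 49512/50388 = 4126/4199.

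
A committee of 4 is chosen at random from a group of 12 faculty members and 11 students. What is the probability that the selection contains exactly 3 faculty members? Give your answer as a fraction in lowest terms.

44/161

There are C(23,4) = 8855 ways to choose 4 from 23.
Selections with exactly 3 faculty members: choose 3 of the 12 faculty members and 1 of the 11 students, C(12,3)·C(11,1) = 220·11 = 2420.
Probability = 2420/8855 = 44/161.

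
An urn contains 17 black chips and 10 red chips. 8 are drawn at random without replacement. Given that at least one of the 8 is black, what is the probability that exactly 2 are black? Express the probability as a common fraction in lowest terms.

56/4353

Work in counts. Selections with at least one black: C(27,8) − C(10,8) = 2220075 − 45 = 2220030.
Of those, selections where exactly 2 are black: C(17,2)·C(10,6) = 136·210 = 28560.
Conditional probability = 28560/2220030 = 56/4353.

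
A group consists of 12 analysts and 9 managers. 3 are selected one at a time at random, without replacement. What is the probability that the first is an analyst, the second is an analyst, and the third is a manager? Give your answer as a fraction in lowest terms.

Multiply the conditional probabilities at each draw: 12/21 · 11/20 · 9/19 = 1188/7980 = 99/665.

99/665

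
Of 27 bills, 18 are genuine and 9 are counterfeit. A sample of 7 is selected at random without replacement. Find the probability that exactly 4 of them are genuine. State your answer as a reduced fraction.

The sample space is all 7-subsets of the 27: C(27,7) = 888030.
Selections with exactly 4 genuine: choose 4 of the 18 genuine and 3 of the 9 counterfeit, C(18,4)·C(9,3) = 3060·84 = 257040.
Probability = 257040/888030 = 952/3289.

952/3289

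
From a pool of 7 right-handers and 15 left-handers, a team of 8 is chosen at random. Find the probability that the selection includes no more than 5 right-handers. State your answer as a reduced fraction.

10634/10659

There are C(22,8) = 319770 ways to choose the 8.
Count the complement (more than 5 right-handers): C(7,6)·C(15,2) + C(7,7)·C(15,1) = 735 + 15 = 750.
Probability = 1 − 750/319770 = 319020/319770 = 10634/10659.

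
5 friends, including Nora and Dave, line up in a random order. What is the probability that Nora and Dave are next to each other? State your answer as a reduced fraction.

There are 5! = 120 arrangements.
Treat Nora and Dave as a block: 4! arrangements of the blocks × 2 orders within the block = 2·24 = 48.
Probability = 48/120 = 2/5.

2/5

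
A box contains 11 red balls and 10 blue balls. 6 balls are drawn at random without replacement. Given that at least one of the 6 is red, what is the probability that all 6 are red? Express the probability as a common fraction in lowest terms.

1/117

Work in counts. Selections with at least one red: C(21,6) − C(10,6) = 54264 − 210 = 54054.
Of those, selections where all 6 are red: C(11,6) = 462.
Conditional probability = 462/54054 = 1/117.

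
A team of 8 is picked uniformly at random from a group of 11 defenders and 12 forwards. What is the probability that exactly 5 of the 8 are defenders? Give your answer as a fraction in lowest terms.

1540/7429

There are C(23,8) = 490314 ways to choose 8 from 23.
Selections with exactly 5 defenders: choose 5 of the 11 defenders and 3 of the 12 forwards, C(11,5)·C(12,3) = 462·220 = 101640.
Probability = 101640/490314 = 1540/7429.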